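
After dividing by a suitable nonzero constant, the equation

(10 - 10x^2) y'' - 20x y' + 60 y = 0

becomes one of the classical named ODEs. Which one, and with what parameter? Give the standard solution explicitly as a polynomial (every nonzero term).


All three coefficients share the factor 10; dividing through by 10 gives  (1 - x^2) y'' - 2x y' + 6 y = 0.
This matches the Legendre equation (1 - x^2) y'' - 2x y' + n(n+1) y = 0 (note the -2x y' term) with n(n+1) = 6, so n = 2; the polynomial solution is P_2(x).
With y = sum_k a_k x^k, matching x^k gives (k+2)(k+1) a_{k+2} = [k(k+1) - n(n+1)] a_k = (k - 2)(k + 3) a_k. The right side vanishes at k = 2, so the series with the parity of 2 terminates at degree 2.
Standard normalization (P_n(1) = 1): leading coefficient (2n)!/(2^n (n!)^2) = 24/(4*4) = 3/2, so a_2 = 3/2. Work downward with a_k = (k+1)(k+2) a_{k+2} / ((k - 2)(k + 3)):
  a_0 = (1)(2)(3/2) / ((0 - 2)(0 + 3)) = 3/(-6) = -1/2
Hence P_2(x) = 3 x^2/2 - 1/2.

P_2(x); series = 3 x^2/2 - 1/2


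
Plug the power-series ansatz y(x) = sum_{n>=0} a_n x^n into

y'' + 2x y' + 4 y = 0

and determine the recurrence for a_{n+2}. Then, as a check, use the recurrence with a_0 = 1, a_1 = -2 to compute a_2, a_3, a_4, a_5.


Substitute y = sum_n a_n x^n.
y''(x) has coefficient (n+2)(n+1) a_{n+2} at x^n;
2 x y'(x) has coefficient 2 n a_n at x^n (shift);
4 y(x) has coefficient 4 a_n at x^n.
Matching x^n: (n+2)(n+1) a_{n+2} + (2n + 4) a_n = 0.
Thus a_{n+2} = (-2n - 4) / ((n+1)(n+2)) * a_n.

Check with a_0 = 1, a_1 = -2 (apply the recurrence for n = 0, 1, 2, 3): a_0 = 1, a_1 = -2, a_2 = -2, a_3 = 2, a_4 = 4/3, a_5 = -1.

a_(n+2) = (-2n - 4) / ((n+1)(n+2)) * a_n; check: a_0 = 1, a_1 = -2, a_2 = -2, a_3 = 2, a_4 = 4/3, a_5 = -1


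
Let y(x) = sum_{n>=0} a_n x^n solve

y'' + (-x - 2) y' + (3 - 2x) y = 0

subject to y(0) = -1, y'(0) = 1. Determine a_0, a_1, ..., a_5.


Ansatz: y(x) = sum_{n>=0} a_n x^n, so y'(x) = sum_{n>=1} n a_n x^(n-1) and y''(x) = sum_{n>=2} n(n-1) a_n x^(n-2).
Substitute into P(x) y'' + Q(x) y' + R(x) y = 0 with P(x) = 1, Q(x) = -x - 2, R(x) = 3 - 2x, and match powers of x.
Initial conditions: a_0 = -1, a_1 = 1.
Setting the coefficient of each power of x to zero and solving order by order (substituting the coefficients already found):
  x^0: 2 a_2 - 2 a_1 + 3 a_0 = 0  ->  2 a_2 = 2 a_1 - 3 a_0 = 5  ->  a_2 = 5/2
  x^1: 6 a_3 - 4 a_2 + 2 a_1 - 2 a_0 = 0  ->  6 a_3 = 4 a_2 - 2 a_1 + 2 a_0 = 6  ->  a_3 = 1
  x^2: 12 a_4 - 6 a_3 + a_2 - 2 a_1 = 0  ->  12 a_4 = 6 a_3 - a_2 + 2 a_1 = 11/2  ->  a_4 = 11/24
  x^3: 20 a_5 - 8 a_4 - 2 a_2 = 0  ->  20 a_5 = 8 a_4 + 2 a_2 = 26/3  ->  a_5 = 13/30
Truncated series: y(x) = -1 + x + (5/2) x^2 + x^3 + (11/24) x^4 + (13/30) x^5 + O(x^6).

a_0 = -1; a_1 = 1; a_2 = 5/2; a_3 = 1; a_4 = 11/24; a_5 = 13/30


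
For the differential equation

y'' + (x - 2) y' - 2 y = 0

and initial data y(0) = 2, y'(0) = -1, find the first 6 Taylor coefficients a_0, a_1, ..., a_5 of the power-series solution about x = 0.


Ansatz: y(x) = sum_{n>=0} a_n x^n, so y'(x) = sum_{n>=1} n a_n x^(n-1) and y''(x) = sum_{n>=2} n(n-1) a_n x^(n-2).
Substitute into P(x) y'' + Q(x) y' + R(x) y = 0 with P(x) = 1, Q(x) = x - 2, R(x) = -2, and match powers of x.
Initial conditions: a_0 = 2, a_1 = -1.
Setting the coefficient of each power of x to zero and solving order by order (substituting the coefficients already found):
  x^0: 2 a_2 - 2 a_1 - 2 a_0 = 0  ->  2 a_2 = 2 a_1 + 2 a_0 = 2  ->  a_2 = 1
  x^1: 6 a_3 - 4 a_2 - a_1 = 0  ->  6 a_3 = 4 a_2 + a_1 = 3  ->  a_3 = 1/2
  x^2: 12 a_4 - 6 a_3 = 0  ->  12 a_4 = 6 a_3 = 3  ->  a_4 = 1/4
  x^3: 20 a_5 - 8 a_4 + a_3 = 0  ->  20 a_5 = 8 a_4 - a_3 = 3/2  ->  a_5 = 3/40
Truncated series: y(x) = 2 - x + x^2 + (1/2) x^3 + (1/4) x^4 + (3/40) x^5 + O(x^6).

a_0 = 2; a_1 = -1; a_2 = 1; a_3 = 1/2; a_4 = 1/4; a_5 = 3/40


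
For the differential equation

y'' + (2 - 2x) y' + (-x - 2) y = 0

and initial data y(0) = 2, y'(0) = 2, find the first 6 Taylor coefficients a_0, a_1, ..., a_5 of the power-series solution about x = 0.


Ansatz: y(x) = sum_{n>=0} a_n x^n, so y'(x) = sum_{n>=1} n a_n x^(n-1) and y''(x) = sum_{n>=2} n(n-1) a_n x^(n-2).
Substitute into P(x) y'' + Q(x) y' + R(x) y = 0 with P(x) = 1, Q(x) = 2 - 2x, R(x) = -x - 2, and match powers of x.
Initial conditions: a_0 = 2, a_1 = 2.
Setting the coefficient of each power of x to zero and solving order by order (substituting the coefficients already found):
  x^0: 2 a_2 + 2 a_1 - 2 a_0 = 0  ->  2 a_2 = -2 a_1 + 2 a_0 = 0  ->  a_2 = 0
  x^1: 6 a_3 + 4 a_2 - 4 a_1 - a_0 = 0  ->  6 a_3 = -4 a_2 + 4 a_1 + a_0 = 10  ->  a_3 = 5/3
  x^2: 12 a_4 + 6 a_3 - 6 a_2 - a_1 = 0  ->  12 a_4 = -6 a_3 + 6 a_2 + a_1 = -8  ->  a_4 = -2/3
  x^3: 20 a_5 + 8 a_4 - 8 a_3 - a_2 = 0  ->  20 a_5 = -8 a_4 + 8 a_3 + a_2 = 56/3  ->  a_5 = 14/15
Truncated series: y(x) = 2 + 2 x + (5/3) x^3 - (2/3) x^4 + (14/15) x^5 + O(x^6).

a_0 = 2; a_1 = 2; a_2 = 0; a_3 = 5/3; a_4 = -2/3; a_5 = 14/15


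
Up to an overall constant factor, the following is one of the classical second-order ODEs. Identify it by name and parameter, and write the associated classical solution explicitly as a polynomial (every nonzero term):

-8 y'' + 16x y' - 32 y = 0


All three coefficients share the factor -8; dividing through by -8 gives  y'' - 2x y' + 4 y = 0.
This matches the Hermite equation y'' - 2x y' + 2n y = 0 with 2n = 4, so n = 2; the polynomial solution is H_2(x).
With y = sum_k a_k x^k, matching x^k gives (k+2)(k+1) a_{k+2} = 2(k - n) a_k = 2(k - 2) a_k. The right side vanishes at k = 2, so the series with the parity of 2 terminates at degree 2.
Standard normalization: leading coefficient of H_n is 2^n, so a_2 = 2^2 = 4. Work downward with a_k = (k+1)(k+2) a_{k+2} / (2(k - n)):
  a_0 = (1)(2)(4) / (2(0 - 2)) = 8/(-4) = -2
Hence H_2(x) = 4 x^2 - 2.

H_2(x); series = 4 x^2 - 2


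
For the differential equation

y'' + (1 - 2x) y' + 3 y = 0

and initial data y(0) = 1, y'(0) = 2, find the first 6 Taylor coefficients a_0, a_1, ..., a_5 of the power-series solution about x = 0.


Ansatz: y(x) = sum_{n>=0} a_n x^n, so y'(x) = sum_{n>=1} n a_n x^(n-1) and y''(x) = sum_{n>=2} n(n-1) a_n x^(n-2).
Substitute into P(x) y'' + Q(x) y' + R(x) y = 0 with P(x) = 1, Q(x) = 1 - 2x, R(x) = 3, and match powers of x.
Initial conditions: a_0 = 1, a_1 = 2.
Setting the coefficient of each power of x to zero and solving order by order (substituting the coefficients already found):
  x^0: 2 a_2 + a_1 + 3 a_0 = 0  ->  2 a_2 = -a_1 - 3 a_0 = -5  ->  a_2 = -5/2
  x^1: 6 a_3 + 2 a_2 + a_1 = 0  ->  6 a_3 = -2 a_2 - a_1 = 3  ->  a_3 = 1/2
  x^2: 12 a_4 + 3 a_3 - a_2 = 0  ->  12 a_4 = -3 a_3 + a_2 = -4  ->  a_4 = -1/3
  x^3: 20 a_5 + 4 a_4 - 3 a_3 = 0  ->  20 a_5 = -4 a_4 + 3 a_3 = 17/6  ->  a_5 = 17/120
Truncated series: y(x) = 1 + 2 x - (5/2) x^2 + (1/2) x^3 - (1/3) x^4 + (17/120) x^5 + O(x^6).

a_0 = 1; a_1 = 2; a_2 = -5/2; a_3 = 1/2; a_4 = -1/3; a_5 = 17/120


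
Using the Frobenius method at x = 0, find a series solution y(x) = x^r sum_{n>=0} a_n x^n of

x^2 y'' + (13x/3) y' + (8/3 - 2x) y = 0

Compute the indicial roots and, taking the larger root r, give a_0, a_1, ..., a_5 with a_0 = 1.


Write in Frobenius form y'' + (p(x)/x) y' + (q(x)/x^2) y = 0:
  p(x) = 13/3,  q(x) = 8/3 - 2x.
Indicial equation: r(r-1) + (13/3) r + (8/3) = 0 -> roots r_1 = -4/3, r_2 = -2.
Take r = r_1 = -4/3. Let y(x) = x^r sum_{n>=0} a_n x^n with a_0 = 1.
Substitute y = x^r sum a_n x^n and match x^{r+n}. The recurrence is
  D(n) a_n - 2 a_{n-1} = 0,  where D(n) = (r+n)(r+n-1) + (13/3)(r+n) + (8/3).
  a_n = 2 / D(n) * a_{n-1}.
Since the indicial polynomial factors as (r - r_1)(r - r_2), D(n) = (r_1 + n - r_1)(r_1 + n - r_2) = n(n + 2/3).
Evaluating step by step (a_0 = 1):
  n = 1: D(1) = 1(1 + 2/3) = 5/3; numerator = 2(1) = 2; a_1 = (2)/(5/3) = 6/5
  n = 2: D(2) = 2(2 + 2/3) = 16/3; numerator = 2(6/5) = 12/5; a_2 = (12/5)/(16/3) = 9/20
  n = 3: D(3) = 3(3 + 2/3) = 11; numerator = 2(9/20) = 9/10; a_3 = (9/10)/(11) = 9/110
  n = 4: D(4) = 4(4 + 2/3) = 56/3; numerator = 2(9/110) = 9/55; a_4 = (9/55)/(56/3) = 27/3080
  n = 5: D(5) = 5(5 + 2/3) = 85/3; numerator = 2(27/3080) = 27/1540; a_5 = (27/1540)/(85/3) = 81/130900

r = -4/3; a_0 = 1; a_1 = 6/5; a_2 = 9/20; a_3 = 9/110; a_4 = 27/3080; a_5 = 81/130900


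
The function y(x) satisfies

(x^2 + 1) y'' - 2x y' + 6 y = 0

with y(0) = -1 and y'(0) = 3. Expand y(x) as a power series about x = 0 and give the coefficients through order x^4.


Ansatz: y(x) = sum_{n>=0} a_n x^n, so y'(x) = sum_{n>=1} n a_n x^(n-1) and y''(x) = sum_{n>=2} n(n-1) a_n x^(n-2).
Substitute into P(x) y'' + Q(x) y' + R(x) y = 0 with P(x) = x^2 + 1, Q(x) = -2x, R(x) = 6, and match powers of x.
Initial conditions: a_0 = -1, a_1 = 3.
Setting the coefficient of each power of x to zero and solving order by order (substituting the coefficients already found):
  x^0: 2 a_2 + 6 a_0 = 0  ->  2 a_2 = -6 a_0 = 6  ->  a_2 = 3
  x^1: 6 a_3 + 4 a_1 = 0  ->  6 a_3 = -4 a_1 = -12  ->  a_3 = -2
  x^2: 12 a_4 + 4 a_2 = 0  ->  12 a_4 = -4 a_2 = -12  ->  a_4 = -1
Truncated series: y(x) = -1 + 3 x + 3 x^2 - 2 x^3 - x^4 + O(x^5).

a_0 = -1; a_1 = 3; a_2 = 3; a_3 = -2; a_4 = -1


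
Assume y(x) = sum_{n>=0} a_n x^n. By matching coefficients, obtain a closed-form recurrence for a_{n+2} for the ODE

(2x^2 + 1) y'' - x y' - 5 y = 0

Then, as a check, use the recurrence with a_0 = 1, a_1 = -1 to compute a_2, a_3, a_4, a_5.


Substitute y = sum_n a_n x^n.
(1 + 2 x^2) y'' contributes (n+2)(n+1) a_{n+2} + 2 n(n-1) a_n at x^n.
-x y'(x) contributes -n a_n at x^n.
-5 y(x) contributes -5 a_n at x^n.
Matching x^n: (n+2)(n+1) a_{n+2} + (2 n(n-1) - n - 5) a_n = 0.
Thus a_{n+2} = (-2 n(n-1) + n + 5) / ((n+1)(n+2)) * a_n.

Check with a_0 = 1, a_1 = -1 (apply the recurrence for n = 0, 1, 2, 3): a_0 = 1, a_1 = -1, a_2 = 5/2, a_3 = -1, a_4 = 5/8, a_5 = 1/5.

a_(n+2) = (-2 n(n-1) + n + 5) / ((n+1)(n+2)) * a_n; check: a_0 = 1, a_1 = -1, a_2 = 5/2, a_3 = -1, a_4 = 5/8, a_5 = 1/5


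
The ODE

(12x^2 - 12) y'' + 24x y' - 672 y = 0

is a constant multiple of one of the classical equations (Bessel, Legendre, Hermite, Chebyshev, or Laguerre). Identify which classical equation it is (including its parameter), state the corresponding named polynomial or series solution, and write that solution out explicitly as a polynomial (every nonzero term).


All three coefficients share the factor -12; dividing through by -12 gives  (1 - x^2) y'' - 2x y' + 56 y = 0.
This matches the Legendre equation (1 - x^2) y'' - 2x y' + n(n+1) y = 0 (note the -2x y' term) with n(n+1) = 56, so n = 7; the polynomial solution is P_7(x).
With y = sum_k a_k x^k, matching x^k gives (k+2)(k+1) a_{k+2} = [k(k+1) - n(n+1)] a_k = (k - 7)(k + 8) a_k. The right side vanishes at k = 7, so the series with the parity of 7 terminates at degree 7.
Standard normalization (P_n(1) = 1): leading coefficient (2n)!/(2^n (n!)^2) = 87178291200/(128*25401600) = 429/16, so a_7 = 429/16. Work downward with a_k = (k+1)(k+2) a_{k+2} / ((k - 7)(k + 8)):
  a_5 = (6)(7)(429/16) / ((5 - 7)(5 + 8)) = (9009/8)/(-26) = -693/16
  a_3 = (4)(5)(-693/16) / ((3 - 7)(3 + 8)) = (-3465/4)/(-44) = 315/16
  a_1 = (2)(3)(315/16) / ((1 - 7)(1 + 8)) = (945/8)/(-54) = -35/16
Hence P_7(x) = 429 x^7/16 - 693 x^5/16 + 315 x^3/16 - 35 x/16.

P_7(x); series = 429 x^7/16 - 693 x^5/16 + 315 x^3/16 - 35 x/16


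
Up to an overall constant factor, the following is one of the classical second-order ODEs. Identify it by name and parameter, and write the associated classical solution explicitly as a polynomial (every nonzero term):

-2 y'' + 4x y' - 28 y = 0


All three coefficients share the factor -2; dividing through by -2 gives  y'' - 2x y' + 14 y = 0.
This matches the Hermite equation y'' - 2x y' + 2n y = 0 with 2n = 14, so n = 7; the polynomial solution is H_7(x).
With y = sum_k a_k x^k, matching x^k gives (k+2)(k+1) a_{k+2} = 2(k - n) a_k = 2(k - 7) a_k. The right side vanishes at k = 7, so the series with the parity of 7 terminates at degree 7.
Standard normalization: leading coefficient of H_n is 2^n, so a_7 = 2^7 = 128. Work downward with a_k = (k+1)(k+2) a_{k+2} / (2(k - n)):
  a_5 = (6)(7)(128) / (2(5 - 7)) = 5376/(-4) = -1344
  a_3 = (4)(5)(-1344) / (2(3 - 7)) = -26880/(-8) = 3360
  a_1 = (2)(3)(3360) / (2(1 - 7)) = 20160/(-12) = -1680
Hence H_7(x) = 128 x^7 - 1344 x^5 + 3360 x^3 - 1680 x.

H_7(x); series = 128 x^7 - 1344 x^5 + 3360 x^3 - 1680 x


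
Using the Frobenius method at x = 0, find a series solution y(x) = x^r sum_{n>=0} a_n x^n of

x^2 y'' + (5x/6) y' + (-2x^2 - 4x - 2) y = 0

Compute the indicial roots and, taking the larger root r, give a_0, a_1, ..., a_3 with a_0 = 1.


Write in Frobenius form y'' + (p(x)/x) y' + (q(x)/x^2) y = 0:
  p(x) = 5/6,  q(x) = -2x^2 - 4x - 2.
Indicial equation: r(r-1) + (5/6) r + (-2) = 0 -> roots r_1 = 3/2, r_2 = -4/3.
Take r = r_1 = 3/2. Let y(x) = x^r sum_{n>=0} a_n x^n with a_0 = 1.
Substitute y = x^r sum a_n x^n and match x^{r+n}. The recurrence is
  D(n) a_n - 4 a_{n-1} - 2 a_{n-2} = 0,  where D(n) = (r+n)(r+n-1) + (5/6)(r+n) + (-2).
  a_n = [4 a_{n-1} + 2 a_{n-2}] / D(n).
Since the indicial polynomial factors as (r - r_1)(r - r_2), D(n) = (r_1 + n - r_1)(r_1 + n - r_2) = n(n + 17/6).
Evaluating step by step (a_0 = 1):
  n = 1: D(1) = 1(1 + 17/6) = 23/6; numerator = 4(1) = 4; a_1 = (4)/(23/6) = 24/23
  n = 2: D(2) = 2(2 + 17/6) = 29/3; numerator = 4(24/23) + 2(1) = 142/23; a_2 = (142/23)/(29/3) = 426/667
  n = 3: D(3) = 3(3 + 17/6) = 35/2; numerator = 4(426/667) + 2(24/23) = 3096/667; a_3 = (3096/667)/(35/2) = 6192/23345

r = 3/2; a_0 = 1; a_1 = 24/23; a_2 = 426/667; a_3 = 6192/23345


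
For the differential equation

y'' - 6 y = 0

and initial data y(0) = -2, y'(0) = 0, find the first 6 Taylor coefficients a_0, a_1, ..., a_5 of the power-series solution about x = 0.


Ansatz: y(x) = sum_{n>=0} a_n x^n, so y'(x) = sum_{n>=1} n a_n x^(n-1) and y''(x) = sum_{n>=2} n(n-1) a_n x^(n-2).
Substitute into P(x) y'' + Q(x) y' + R(x) y = 0 with P(x) = 1, Q(x) = 0, R(x) = -6, and match powers of x.
Initial conditions: a_0 = -2, a_1 = 0.
Setting the coefficient of each power of x to zero and solving order by order (substituting the coefficients already found):
  x^0: 2 a_2 - 6 a_0 = 0  ->  2 a_2 = 6 a_0 = -12  ->  a_2 = -6
  x^1: 6 a_3 - 6 a_1 = 0  ->  6 a_3 = 6 a_1 = 0  ->  a_3 = 0
  x^2: 12 a_4 - 6 a_2 = 0  ->  12 a_4 = 6 a_2 = -36  ->  a_4 = -3
  x^3: 20 a_5 - 6 a_3 = 0  ->  20 a_5 = 6 a_3 = 0  ->  a_5 = 0
Truncated series: y(x) = -2 - 6 x^2 - 3 x^4 + O(x^6).

a_0 = -2; a_1 = 0; a_2 = -6; a_3 = 0; a_4 = -3; a_5 = 0


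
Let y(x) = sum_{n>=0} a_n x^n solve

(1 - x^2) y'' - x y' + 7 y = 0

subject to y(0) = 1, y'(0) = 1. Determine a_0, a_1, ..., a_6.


Ansatz: y(x) = sum_{n>=0} a_n x^n, so y'(x) = sum_{n>=1} n a_n x^(n-1) and y''(x) = sum_{n>=2} n(n-1) a_n x^(n-2).
Substitute into P(x) y'' + Q(x) y' + R(x) y = 0 with P(x) = 1 - x^2, Q(x) = -x, R(x) = 7, and match powers of x.
Initial conditions: a_0 = 1, a_1 = 1.
Setting the coefficient of each power of x to zero and solving order by order (substituting the coefficients already found):
  x^0: 2 a_2 + 7 a_0 = 0  ->  2 a_2 = -7 a_0 = -7  ->  a_2 = -7/2
  x^1: 6 a_3 + 6 a_1 = 0  ->  6 a_3 = -6 a_1 = -6  ->  a_3 = -1
  x^2: 12 a_4 + 3 a_2 = 0  ->  12 a_4 = -3 a_2 = 21/2  ->  a_4 = 7/8
  x^3: 20 a_5 - 2 a_3 = 0  ->  20 a_5 = 2 a_3 = -2  ->  a_5 = -1/10
  x^4: 30 a_6 - 9 a_4 = 0  ->  30 a_6 = 9 a_4 = 63/8  ->  a_6 = 21/80
Truncated series: y(x) = 1 + x - (7/2) x^2 - x^3 + (7/8) x^4 - (1/10) x^5 + (21/80) x^6 + O(x^7).

a_0 = 1; a_1 = 1; a_2 = -7/2; a_3 = -1; a_4 = 7/8; a_5 = -1/10; a_6 = 21/80


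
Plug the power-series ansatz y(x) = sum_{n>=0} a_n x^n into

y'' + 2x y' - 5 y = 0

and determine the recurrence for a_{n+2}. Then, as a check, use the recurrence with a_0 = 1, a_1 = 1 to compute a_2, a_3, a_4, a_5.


Substitute y = sum_n a_n x^n.
y''(x) has coefficient (n+2)(n+1) a_{n+2} at x^n;
2 x y'(x) has coefficient 2 n a_n at x^n (shift);
-5 y(x) has coefficient -5 a_n at x^n.
Matching x^n: (n+2)(n+1) a_{n+2} + (2n - 5) a_n = 0.
Thus a_{n+2} = (-2n + 5) / ((n+1)(n+2)) * a_n.

Check with a_0 = 1, a_1 = 1 (apply the recurrence for n = 0, 1, 2, 3): a_0 = 1, a_1 = 1, a_2 = 5/2, a_3 = 1/2, a_4 = 5/24, a_5 = -1/40.

a_(n+2) = (-2n + 5) / ((n+1)(n+2)) * a_n; check: a_0 = 1, a_1 = 1, a_2 = 5/2, a_3 = 1/2, a_4 = 5/24, a_5 = -1/40


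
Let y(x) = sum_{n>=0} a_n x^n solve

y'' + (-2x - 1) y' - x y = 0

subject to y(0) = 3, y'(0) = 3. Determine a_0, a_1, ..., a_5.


Ansatz: y(x) = sum_{n>=0} a_n x^n, so y'(x) = sum_{n>=1} n a_n x^(n-1) and y''(x) = sum_{n>=2} n(n-1) a_n x^(n-2).
Substitute into P(x) y'' + Q(x) y' + R(x) y = 0 with P(x) = 1, Q(x) = -2x - 1, R(x) = -x, and match powers of x.
Initial conditions: a_0 = 3, a_1 = 3.
Setting the coefficient of each power of x to zero and solving order by order (substituting the coefficients already found):
  x^0: 2 a_2 - a_1 = 0  ->  2 a_2 = a_1 = 3  ->  a_2 = 3/2
  x^1: 6 a_3 - 2 a_2 - 2 a_1 - a_0 = 0  ->  6 a_3 = 2 a_2 + 2 a_1 + a_0 = 12  ->  a_3 = 2
  x^2: 12 a_4 - 3 a_3 - 4 a_2 - a_1 = 0  ->  12 a_4 = 3 a_3 + 4 a_2 + a_1 = 15  ->  a_4 = 5/4
  x^3: 20 a_5 - 4 a_4 - 6 a_3 - a_2 = 0  ->  20 a_5 = 4 a_4 + 6 a_3 + a_2 = 37/2  ->  a_5 = 37/40
Truncated series: y(x) = 3 + 3 x + (3/2) x^2 + 2 x^3 + (5/4) x^4 + (37/40) x^5 + O(x^6).

a_0 = 3; a_1 = 3; a_2 = 3/2; a_3 = 2; a_4 = 5/4; a_5 = 37/40


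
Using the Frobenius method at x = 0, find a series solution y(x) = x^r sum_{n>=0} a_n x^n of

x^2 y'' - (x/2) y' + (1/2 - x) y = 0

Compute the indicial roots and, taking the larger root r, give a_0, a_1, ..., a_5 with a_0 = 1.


Write in Frobenius form y'' + (p(x)/x) y' + (q(x)/x^2) y = 0:
  p(x) = -1/2,  q(x) = 1/2 - x.
Indicial equation: r(r-1) + (-1/2) r + (1/2) = 0 -> roots r_1 = 1, r_2 = 1/2.
Take r = r_1 = 1. Let y(x) = x^r sum_{n>=0} a_n x^n with a_0 = 1.
Substitute y = x^r sum a_n x^n and match x^{r+n}. The recurrence is
  D(n) a_n - 1 a_{n-1} = 0,  where D(n) = (r+n)(r+n-1) + (-1/2)(r+n) + (1/2).
  a_n = 1 / D(n) * a_{n-1}.
Since the indicial polynomial factors as (r - r_1)(r - r_2), D(n) = (r_1 + n - r_1)(r_1 + n - r_2) = n(n + 1/2).
Evaluating step by step (a_0 = 1):
  n = 1: D(1) = 1(1 + 1/2) = 3/2; numerator = 1(1) = 1; a_1 = (1)/(3/2) = 2/3
  n = 2: D(2) = 2(2 + 1/2) = 5; numerator = 1(2/3) = 2/3; a_2 = (2/3)/(5) = 2/15
  n = 3: D(3) = 3(3 + 1/2) = 21/2; numerator = 1(2/15) = 2/15; a_3 = (2/15)/(21/2) = 4/315
  n = 4: D(4) = 4(4 + 1/2) = 18; numerator = 1(4/315) = 4/315; a_4 = (4/315)/(18) = 2/2835
  n = 5: D(5) = 5(5 + 1/2) = 55/2; numerator = 1(2/2835) = 2/2835; a_5 = (2/2835)/(55/2) = 4/155925

r = 1; a_0 = 1; a_1 = 2/3; a_2 = 2/15; a_3 = 4/315; a_4 = 2/2835; a_5 = 4/155925


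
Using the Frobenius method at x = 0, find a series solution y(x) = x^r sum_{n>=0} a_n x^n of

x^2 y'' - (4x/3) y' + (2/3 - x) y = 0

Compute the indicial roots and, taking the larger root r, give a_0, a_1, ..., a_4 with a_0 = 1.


Write in Frobenius form y'' + (p(x)/x) y' + (q(x)/x^2) y = 0:
  p(x) = -4/3,  q(x) = 2/3 - x.
Indicial equation: r(r-1) + (-4/3) r + (2/3) = 0 -> roots r_1 = 2, r_2 = 1/3.
Take r = r_1 = 2. Let y(x) = x^r sum_{n>=0} a_n x^n with a_0 = 1.
Substitute y = x^r sum a_n x^n and match x^{r+n}. The recurrence is
  D(n) a_n - 1 a_{n-1} = 0,  where D(n) = (r+n)(r+n-1) + (-4/3)(r+n) + (2/3).
  a_n = 1 / D(n) * a_{n-1}.
Since the indicial polynomial factors as (r - r_1)(r - r_2), D(n) = (r_1 + n - r_1)(r_1 + n - r_2) = n(n + 5/3).
Evaluating step by step (a_0 = 1):
  n = 1: D(1) = 1(1 + 5/3) = 8/3; numerator = 1(1) = 1; a_1 = (1)/(8/3) = 3/8
  n = 2: D(2) = 2(2 + 5/3) = 22/3; numerator = 1(3/8) = 3/8; a_2 = (3/8)/(22/3) = 9/176
  n = 3: D(3) = 3(3 + 5/3) = 14; numerator = 1(9/176) = 9/176; a_3 = (9/176)/(14) = 9/2464
  n = 4: D(4) = 4(4 + 5/3) = 68/3; numerator = 1(9/2464) = 9/2464; a_4 = (9/2464)/(68/3) = 27/167552

r = 2; a_0 = 1; a_1 = 3/8; a_2 = 9/176; a_3 = 9/2464; a_4 = 27/167552


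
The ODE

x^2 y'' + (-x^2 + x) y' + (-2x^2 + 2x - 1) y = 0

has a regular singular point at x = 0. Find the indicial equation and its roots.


Divide by x^2 to reach normal form y'' + P_1(x) y' + P_2(x) y = 0 with P_1(x) = -1 + 1/x and P_2(x) = -2 + 2/x - 1/x^2.
x = 0 is a singular point because the y'-coefficient -1 + 1/x has a pole at x = 0 and the y-coefficient -2 + 2/x - 1/x^2 has a pole at x = 0.
It is a regular singular point because x P_1(x) = p(x) = 1 - x and x^2 P_2(x) = q(x) = -2x^2 + 2x - 1 are polynomials, hence analytic at x = 0.
p(0) = 1,  q(0) = -1.
Indicial equation: r(r-1) + p(0) r + q(0) = 0, i.e. r^2 + (p(0) - 1) r + q(0) = 0, i.e. r^2 - 1 = 0.
Discriminant: (0)^2 - 4(-1) = 4, so r = (0 ± 2)/2.
Solving: r_1 = 1, r_2 = -1.

indicial: r^2 - 1 = 0; roots r_1 = 1, r_2 = -1


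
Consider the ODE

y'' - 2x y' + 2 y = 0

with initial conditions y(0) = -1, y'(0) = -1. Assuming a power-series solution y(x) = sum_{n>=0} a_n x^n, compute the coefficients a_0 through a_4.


Ansatz: y(x) = sum_{n>=0} a_n x^n, so y'(x) = sum_{n>=1} n a_n x^(n-1) and y''(x) = sum_{n>=2} n(n-1) a_n x^(n-2).
Substitute into P(x) y'' + Q(x) y' + R(x) y = 0 with P(x) = 1, Q(x) = -2x, R(x) = 2, and match powers of x.
Initial conditions: a_0 = -1, a_1 = -1.
Setting the coefficient of each power of x to zero and solving order by order (substituting the coefficients already found):
  x^0: 2 a_2 + 2 a_0 = 0  ->  2 a_2 = -2 a_0 = 2  ->  a_2 = 1
  x^1: 6 a_3 = 0  ->  a_3 = 0
  x^2: 12 a_4 - 2 a_2 = 0  ->  12 a_4 = 2 a_2 = 2  ->  a_4 = 1/6
Truncated series: y(x) = -1 - x + x^2 + (1/6) x^4 + O(x^5).

a_0 = -1; a_1 = -1; a_2 = 1; a_3 = 0; a_4 = 1/6


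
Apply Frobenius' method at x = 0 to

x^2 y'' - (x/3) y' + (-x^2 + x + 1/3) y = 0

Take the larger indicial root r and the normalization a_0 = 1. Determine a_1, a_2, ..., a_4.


Write in Frobenius form y'' + (p(x)/x) y' + (q(x)/x^2) y = 0:
  p(x) = -1/3,  q(x) = -x^2 + x + 1/3.
Indicial equation: r(r-1) + (-1/3) r + (1/3) = 0 -> roots r_1 = 1, r_2 = 1/3.
Take r = r_1 = 1. Let y(x) = x^r sum_{n>=0} a_n x^n with a_0 = 1.
Substitute y = x^r sum a_n x^n and match x^{r+n}. The recurrence is
  D(n) a_n + 1 a_{n-1} - 1 a_{n-2} = 0,  where D(n) = (r+n)(r+n-1) + (-1/3)(r+n) + (1/3).
  a_n = [-1 a_{n-1} + 1 a_{n-2}] / D(n).
Since the indicial polynomial factors as (r - r_1)(r - r_2), D(n) = (r_1 + n - r_1)(r_1 + n - r_2) = n(n + 2/3).
Evaluating step by step (a_0 = 1):
  n = 1: D(1) = 1(1 + 2/3) = 5/3; numerator = -1(1) = -1; a_1 = (-1)/(5/3) = -3/5
  n = 2: D(2) = 2(2 + 2/3) = 16/3; numerator = -1(-3/5) + 1(1) = 8/5; a_2 = (8/5)/(16/3) = 3/10
  n = 3: D(3) = 3(3 + 2/3) = 11; numerator = -1(3/10) + 1(-3/5) = -9/10; a_3 = (-9/10)/(11) = -9/110
  n = 4: D(4) = 4(4 + 2/3) = 56/3; numerator = -1(-9/110) + 1(3/10) = 21/55; a_4 = (21/55)/(56/3) = 9/440

r = 1; a_0 = 1; a_1 = -3/5; a_2 = 3/10; a_3 = -9/110; a_4 = 9/440


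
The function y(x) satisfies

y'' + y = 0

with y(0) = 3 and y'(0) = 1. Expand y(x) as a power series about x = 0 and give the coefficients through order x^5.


Ansatz: y(x) = sum_{n>=0} a_n x^n, so y'(x) = sum_{n>=1} n a_n x^(n-1) and y''(x) = sum_{n>=2} n(n-1) a_n x^(n-2).
Substitute into P(x) y'' + Q(x) y' + R(x) y = 0 with P(x) = 1, Q(x) = 0, R(x) = 1, and match powers of x.
Initial conditions: a_0 = 3, a_1 = 1.
Setting the coefficient of each power of x to zero and solving order by order (substituting the coefficients already found):
  x^0: 2 a_2 + a_0 = 0  ->  2 a_2 = -a_0 = -3  ->  a_2 = -3/2
  x^1: 6 a_3 + a_1 = 0  ->  6 a_3 = -a_1 = -1  ->  a_3 = -1/6
  x^2: 12 a_4 + a_2 = 0  ->  12 a_4 = -a_2 = 3/2  ->  a_4 = 1/8
  x^3: 20 a_5 + a_3 = 0  ->  20 a_5 = -a_3 = 1/6  ->  a_5 = 1/120
Truncated series: y(x) = 3 + x - (3/2) x^2 - (1/6) x^3 + (1/8) x^4 + (1/120) x^5 + O(x^6).

a_0 = 3; a_1 = 1; a_2 = -3/2; a_3 = -1/6; a_4 = 1/8; a_5 = 1/120


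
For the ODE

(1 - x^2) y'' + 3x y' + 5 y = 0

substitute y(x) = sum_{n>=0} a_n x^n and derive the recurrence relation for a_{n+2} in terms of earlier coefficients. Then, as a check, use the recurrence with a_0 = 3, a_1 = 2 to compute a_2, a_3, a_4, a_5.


Substitute y = sum_n a_n x^n.
(1 - 1 x^2) y'' contributes (n+2)(n+1) a_{n+2} - n(n-1) a_n at x^n.
3 x y'(x) contributes 3 n a_n at x^n.
5 y(x) contributes 5 a_n at x^n.
Matching x^n: (n+2)(n+1) a_{n+2} + (-n(n-1) + 3 n + 5) a_n = 0.
Thus a_{n+2} = (n(n-1) - 3 n - 5) / ((n+1)(n+2)) * a_n.

Check with a_0 = 3, a_1 = 2 (apply the recurrence for n = 0, 1, 2, 3): a_0 = 3, a_1 = 2, a_2 = -15/2, a_3 = -8/3, a_4 = 45/8, a_5 = 16/15.

a_(n+2) = (n(n-1) - 3 n - 5) / ((n+1)(n+2)) * a_n; check: a_0 = 3, a_1 = 2, a_2 = -15/2, a_3 = -8/3, a_4 = 45/8, a_5 = 16/15


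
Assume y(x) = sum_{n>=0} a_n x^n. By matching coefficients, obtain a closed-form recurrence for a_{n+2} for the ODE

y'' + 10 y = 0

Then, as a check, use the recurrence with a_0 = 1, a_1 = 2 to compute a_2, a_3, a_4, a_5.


Substitute y = sum_n a_n x^n into y'' + (const) y = 0.
y''(x) = sum_{n>=0} (n+2)(n+1) a_{n+2} x^n.
The ODE becomes sum_n [(n+2)(n+1) a_{n+2} + 10 a_n] x^n = 0.
Setting each coefficient to zero gives the recurrence:
  (n+2)(n+1) a_{n+2} + 10 a_n = 0,
  a_{n+2} = -10 / ((n+1)(n+2)) a_n.

Check with a_0 = 1, a_1 = 2 (apply the recurrence for n = 0, 1, 2, 3): a_0 = 1, a_1 = 2, a_2 = -5, a_3 = -10/3, a_4 = 25/6, a_5 = 5/3.

a_{n+2} = -10/((n+1)(n+2)) * a_n; check: a_0 = 1, a_1 = 2, a_2 = -5, a_3 = -10/3, a_4 = 25/6, a_5 = 5/3


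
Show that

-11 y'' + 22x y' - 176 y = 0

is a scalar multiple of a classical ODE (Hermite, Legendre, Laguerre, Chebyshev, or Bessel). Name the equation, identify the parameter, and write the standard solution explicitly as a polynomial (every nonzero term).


All three coefficients share the factor -11; dividing through by -11 gives  y'' - 2x y' + 16 y = 0.
This matches the Hermite equation y'' - 2x y' + 2n y = 0 with 2n = 16, so n = 8; the polynomial solution is H_8(x).
With y = sum_k a_k x^k, matching x^k gives (k+2)(k+1) a_{k+2} = 2(k - n) a_k = 2(k - 8) a_k. The right side vanishes at k = 8, so the series with the parity of 8 terminates at degree 8.
Standard normalization: leading coefficient of H_n is 2^n, so a_8 = 2^8 = 256. Work downward with a_k = (k+1)(k+2) a_{k+2} / (2(k - n)):
  a_6 = (7)(8)(256) / (2(6 - 8)) = 14336/(-4) = -3584
  a_4 = (5)(6)(-3584) / (2(4 - 8)) = -107520/(-8) = 13440
  a_2 = (3)(4)(13440) / (2(2 - 8)) = 161280/(-12) = -13440
  a_0 = (1)(2)(-13440) / (2(0 - 8)) = -26880/(-16) = 1680
Hence H_8(x) = 256 x^8 - 3584 x^6 + 13440 x^4 - 13440 x^2 + 1680.

H_8(x); series = 256 x^8 - 3584 x^6 + 13440 x^4 - 13440 x^2 + 1680


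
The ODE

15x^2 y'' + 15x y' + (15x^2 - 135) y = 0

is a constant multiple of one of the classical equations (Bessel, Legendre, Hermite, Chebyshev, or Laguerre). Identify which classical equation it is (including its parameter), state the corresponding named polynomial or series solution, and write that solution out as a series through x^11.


All three coefficients share the factor 15; dividing through by 15 gives  x^2 y'' + x y' + (x^2 - 9) y = 0.
This matches the Bessel equation x^2 y'' + x y' + (x^2 - nu^2) y = 0 with nu^2 = 9, so nu = 3; the solution bounded at x = 0 is J_3(x).
Frobenius at x = 0: indicial roots ±nu; for r = nu the recurrence k(k + 2nu) c_k = -c_{k-2} gives the standard series J_nu(x) = sum_{k>=0} (-1)^k / (k! (k+nu)!) (x/2)^(2k+nu). Evaluate the first 5 terms:
  k = 0: (-1)^0 / (0! * 3! * 2^3) x^3 = 1/(1*6*8) x^3 = (1/48) x^3
  k = 1: (-1)^1 / (1! * 4! * 2^5) x^5 = -1/(1*24*32) x^5 = (-1/768) x^5
  k = 2: (-1)^2 / (2! * 5! * 2^7) x^7 = 1/(2*120*128) x^7 = (1/30720) x^7
  k = 3: (-1)^3 / (3! * 6! * 2^9) x^9 = -1/(6*720*512) x^9 = (-1/2211840) x^9
  k = 4: (-1)^4 / (4! * 7! * 2^11) x^11 = 1/(24*5040*2048) x^11 = (1/247726080) x^11
Hence J_3(x) = x^11/247726080 - x^9/2211840 + x^7/30720 - x^5/768 + x^3/48 + ....

J_3(x); series = x^11/247726080 - x^9/2211840 + x^7/30720 - x^5/768 + x^3/48


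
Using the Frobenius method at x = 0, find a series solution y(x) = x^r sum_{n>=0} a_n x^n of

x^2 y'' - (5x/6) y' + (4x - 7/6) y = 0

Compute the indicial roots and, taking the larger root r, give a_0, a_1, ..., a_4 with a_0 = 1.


Write in Frobenius form y'' + (p(x)/x) y' + (q(x)/x^2) y = 0:
  p(x) = -5/6,  q(x) = 4x - 7/6.
Indicial equation: r(r-1) + (-5/6) r + (-7/6) = 0 -> roots r_1 = 7/3, r_2 = -1/2.
Take r = r_1 = 7/3. Let y(x) = x^r sum_{n>=0} a_n x^n with a_0 = 1.
Substitute y = x^r sum a_n x^n and match x^{r+n}. The recurrence is
  D(n) a_n + 4 a_{n-1} = 0,  where D(n) = (r+n)(r+n-1) + (-5/6)(r+n) + (-7/6).
  a_n = -4 / D(n) * a_{n-1}.
Since the indicial polynomial factors as (r - r_1)(r - r_2), D(n) = (r_1 + n - r_1)(r_1 + n - r_2) = n(n + 17/6).
Evaluating step by step (a_0 = 1):
  n = 1: D(1) = 1(1 + 17/6) = 23/6; numerator = -4(1) = -4; a_1 = (-4)/(23/6) = -24/23
  n = 2: D(2) = 2(2 + 17/6) = 29/3; numerator = -4(-24/23) = 96/23; a_2 = (96/23)/(29/3) = 288/667
  n = 3: D(3) = 3(3 + 17/6) = 35/2; numerator = -4(288/667) = -1152/667; a_3 = (-1152/667)/(35/2) = -2304/23345
  n = 4: D(4) = 4(4 + 17/6) = 82/3; numerator = -4(-2304/23345) = 9216/23345; a_4 = (9216/23345)/(82/3) = 13824/957145

r = 7/3; a_0 = 1; a_1 = -24/23; a_2 = 288/667; a_3 = -2304/23345; a_4 = 13824/957145


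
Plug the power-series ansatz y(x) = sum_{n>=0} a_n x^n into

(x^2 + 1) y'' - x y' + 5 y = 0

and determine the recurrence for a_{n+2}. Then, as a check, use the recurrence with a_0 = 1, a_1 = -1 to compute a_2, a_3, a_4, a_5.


Substitute y = sum_n a_n x^n.
(1 + 1 x^2) y'' contributes (n+2)(n+1) a_{n+2} + n(n-1) a_n at x^n.
-x y'(x) contributes -n a_n at x^n.
5 y(x) contributes 5 a_n at x^n.
Matching x^n: (n+2)(n+1) a_{n+2} + (n(n-1) - n + 5) a_n = 0.
Thus a_{n+2} = (-n(n-1) + n - 5) / ((n+1)(n+2)) * a_n.

Check with a_0 = 1, a_1 = -1 (apply the recurrence for n = 0, 1, 2, 3): a_0 = 1, a_1 = -1, a_2 = -5/2, a_3 = 2/3, a_4 = 25/24, a_5 = -4/15.

a_(n+2) = (-n(n-1) + n - 5) / ((n+1)(n+2)) * a_n; check: a_0 = 1, a_1 = -1, a_2 = -5/2, a_3 = 2/3, a_4 = 25/24, a_5 = -4/15


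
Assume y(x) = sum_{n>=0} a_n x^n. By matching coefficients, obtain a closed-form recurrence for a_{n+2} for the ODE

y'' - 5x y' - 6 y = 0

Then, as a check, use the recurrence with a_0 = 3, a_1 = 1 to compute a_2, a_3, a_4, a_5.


Substitute y = sum_n a_n x^n.
y''(x) has coefficient (n+2)(n+1) a_{n+2} at x^n;
-5 x y'(x) has coefficient -5 n a_n at x^n (shift);
-6 y(x) has coefficient -6 a_n at x^n.
Matching x^n: (n+2)(n+1) a_{n+2} + (-5n - 6) a_n = 0.
Thus a_{n+2} = (5n + 6) / ((n+1)(n+2)) * a_n.

Check with a_0 = 3, a_1 = 1 (apply the recurrence for n = 0, 1, 2, 3): a_0 = 3, a_1 = 1, a_2 = 9, a_3 = 11/6, a_4 = 12, a_5 = 77/40.

a_(n+2) = (5n + 6) / ((n+1)(n+2)) * a_n; check: a_0 = 3, a_1 = 1, a_2 = 9, a_3 = 11/6, a_4 = 12, a_5 = 77/40


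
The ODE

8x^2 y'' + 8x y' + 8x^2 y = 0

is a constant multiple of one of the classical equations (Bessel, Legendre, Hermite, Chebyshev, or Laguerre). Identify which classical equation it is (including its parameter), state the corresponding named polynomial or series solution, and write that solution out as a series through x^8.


All three coefficients share the factor 8; dividing through by 8 gives  x^2 y'' + x y' + x^2 y = 0.
This matches the Bessel equation x^2 y'' + x y' + (x^2 - nu^2) y = 0 with nu^2 = 0, so nu = 0; the solution bounded at x = 0 is J_0(x).
Frobenius at x = 0: indicial roots ±nu; for r = nu the recurrence k(k + 2nu) c_k = -c_{k-2} gives the standard series J_nu(x) = sum_{k>=0} (-1)^k / (k! (k+nu)!) (x/2)^(2k+nu). Evaluate the first 5 terms:
  k = 0: (-1)^0 / (0! * 0! * 2^0) x^0 = 1/(1*1*1) x^0 = (1) x^0
  k = 1: (-1)^1 / (1! * 1! * 2^2) x^2 = -1/(1*1*4) x^2 = (-1/4) x^2
  k = 2: (-1)^2 / (2! * 2! * 2^4) x^4 = 1/(2*2*16) x^4 = (1/64) x^4
  k = 3: (-1)^3 / (3! * 3! * 2^6) x^6 = -1/(6*6*64) x^6 = (-1/2304) x^6
  k = 4: (-1)^4 / (4! * 4! * 2^8) x^8 = 1/(24*24*256) x^8 = (1/147456) x^8
Hence J_0(x) = x^8/147456 - x^6/2304 + x^4/64 - x^2/4 + 1 + ....

J_0(x); series = x^8/147456 - x^6/2304 + x^4/64 - x^2/4 + 1


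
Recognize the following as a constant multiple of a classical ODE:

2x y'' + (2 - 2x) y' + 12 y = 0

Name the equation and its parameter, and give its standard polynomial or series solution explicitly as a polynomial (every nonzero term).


All three coefficients share the factor 2; dividing through by 2 gives  x y'' + (1 - x) y' + 6 y = 0.
This matches the Laguerre equation x y'' + (1 - x) y' + n y = 0 with n = 6; the polynomial solution is L_6(x).
With y = sum_k a_k x^k, matching x^k gives (k+1)k a_{k+1} + (k+1) a_{k+1} - k a_k + n a_k = 0, i.e. (k+1)^2 a_{k+1} = (k - n) a_k = (k - 6) a_k. The right side vanishes at k = 6, so the series terminates at degree 6.
Standard normalization L_n(0) = 1 gives a_0 = 1. Work upward with a_{k+1} = (k - 6) a_k / (k+1)^2:
  a_1 = (0 - 6)(1) / 1^2 = -6/1 = -6
  a_2 = (1 - 6)(-6) / 2^2 = 30/4 = 15/2
  a_3 = (2 - 6)(15/2) / 3^2 = -30/9 = -10/3
  a_4 = (3 - 6)(-10/3) / 4^2 = 10/16 = 5/8
  a_5 = (4 - 6)(5/8) / 5^2 = (-5/4)/25 = -1/20
  a_6 = (5 - 6)(-1/20) / 6^2 = (1/20)/36 = 1/720
Hence L_6(x) = x^6/720 - x^5/20 + 5 x^4/8 - 10 x^3/3 + 15 x^2/2 - 6 x + 1.

L_6(x); series = x^6/720 - x^5/20 + 5 x^4/8 - 10 x^3/3 + 15 x^2/2 - 6 x + 1


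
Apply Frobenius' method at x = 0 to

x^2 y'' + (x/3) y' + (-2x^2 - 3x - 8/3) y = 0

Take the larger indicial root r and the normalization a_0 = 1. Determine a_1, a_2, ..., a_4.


Write in Frobenius form y'' + (p(x)/x) y' + (q(x)/x^2) y = 0:
  p(x) = 1/3,  q(x) = -2x^2 - 3x - 8/3.
Indicial equation: r(r-1) + (1/3) r + (-8/3) = 0 -> roots r_1 = 2, r_2 = -4/3.
Take r = r_1 = 2. Let y(x) = x^r sum_{n>=0} a_n x^n with a_0 = 1.
Substitute y = x^r sum a_n x^n and match x^{r+n}. The recurrence is
  D(n) a_n - 3 a_{n-1} - 2 a_{n-2} = 0,  where D(n) = (r+n)(r+n-1) + (1/3)(r+n) + (-8/3).
  a_n = [3 a_{n-1} + 2 a_{n-2}] / D(n).
Since the indicial polynomial factors as (r - r_1)(r - r_2), D(n) = (r_1 + n - r_1)(r_1 + n - r_2) = n(n + 10/3).
Evaluating step by step (a_0 = 1):
  n = 1: D(1) = 1(1 + 10/3) = 13/3; numerator = 3(1) = 3; a_1 = (3)/(13/3) = 9/13
  n = 2: D(2) = 2(2 + 10/3) = 32/3; numerator = 3(9/13) + 2(1) = 53/13; a_2 = (53/13)/(32/3) = 159/416
  n = 3: D(3) = 3(3 + 10/3) = 19; numerator = 3(159/416) + 2(9/13) = 81/32; a_3 = (81/32)/(19) = 81/608
  n = 4: D(4) = 4(4 + 10/3) = 88/3; numerator = 3(81/608) + 2(159/416) = 9201/7904; a_4 = (9201/7904)/(88/3) = 27603/695552

r = 2; a_0 = 1; a_1 = 9/13; a_2 = 159/416; a_3 = 81/608; a_4 = 27603/695552


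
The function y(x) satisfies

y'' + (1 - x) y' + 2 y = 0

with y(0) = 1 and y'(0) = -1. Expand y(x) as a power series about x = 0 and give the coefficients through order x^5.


Ansatz: y(x) = sum_{n>=0} a_n x^n, so y'(x) = sum_{n>=1} n a_n x^(n-1) and y''(x) = sum_{n>=2} n(n-1) a_n x^(n-2).
Substitute into P(x) y'' + Q(x) y' + R(x) y = 0 with P(x) = 1, Q(x) = 1 - x, R(x) = 2, and match powers of x.
Initial conditions: a_0 = 1, a_1 = -1.
Setting the coefficient of each power of x to zero and solving order by order (substituting the coefficients already found):
  x^0: 2 a_2 + a_1 + 2 a_0 = 0  ->  2 a_2 = -a_1 - 2 a_0 = -1  ->  a_2 = -1/2
  x^1: 6 a_3 + 2 a_2 + a_1 = 0  ->  6 a_3 = -2 a_2 - a_1 = 2  ->  a_3 = 1/3
  x^2: 12 a_4 + 3 a_3 = 0  ->  12 a_4 = -3 a_3 = -1  ->  a_4 = -1/12
  x^3: 20 a_5 + 4 a_4 - a_3 = 0  ->  20 a_5 = -4 a_4 + a_3 = 2/3  ->  a_5 = 1/30
Truncated series: y(x) = 1 - x - (1/2) x^2 + (1/3) x^3 - (1/12) x^4 + (1/30) x^5 + O(x^6).

a_0 = 1; a_1 = -1; a_2 = -1/2; a_3 = 1/3; a_4 = -1/12; a_5 = 1/30


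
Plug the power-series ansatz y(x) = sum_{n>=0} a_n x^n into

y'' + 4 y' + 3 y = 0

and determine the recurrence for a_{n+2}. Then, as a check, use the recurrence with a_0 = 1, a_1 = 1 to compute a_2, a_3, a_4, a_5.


Substitute y = sum_n a_n x^n.
y''(x) has coefficient (n+2)(n+1) a_{n+2} at x^n;
4 y'(x) has coefficient 4 (n+1) a_{n+1} at x^n;
3 y(x) has coefficient 3 a_n at x^n.
Matching x^n: (n+2)(n+1) a_{n+2} + 4 (n+1) a_{n+1} + 3 a_n = 0.
Thus a_{n+2} = [-4 (n+1) a_{n+1} - 3 a_n] / ((n+1)(n+2)).

Check with a_0 = 1, a_1 = 1 (apply the recurrence for n = 0, 1, 2, 3): a_0 = 1, a_1 = 1, a_2 = -7/2, a_3 = 25/6, a_4 = -79/24, a_5 = 241/120.

a_(n+2) = [-4 (n+1) a_(n+1) - 3 a_n] / ((n+1)(n+2)); check: a_0 = 1, a_1 = 1, a_2 = -7/2, a_3 = 25/6, a_4 = -79/24, a_5 = 241/120


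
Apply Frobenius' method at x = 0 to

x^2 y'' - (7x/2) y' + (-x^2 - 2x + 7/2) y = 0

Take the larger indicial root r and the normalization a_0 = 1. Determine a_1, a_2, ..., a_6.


Write in Frobenius form y'' + (p(x)/x) y' + (q(x)/x^2) y = 0:
  p(x) = -7/2,  q(x) = -x^2 - 2x + 7/2.
Indicial equation: r(r-1) + (-7/2) r + (7/2) = 0 -> roots r_1 = 7/2, r_2 = 1.
Take r = r_1 = 7/2. Let y(x) = x^r sum_{n>=0} a_n x^n with a_0 = 1.
Substitute y = x^r sum a_n x^n and match x^{r+n}. The recurrence is
  D(n) a_n - 2 a_{n-1} - 1 a_{n-2} = 0,  where D(n) = (r+n)(r+n-1) + (-7/2)(r+n) + (7/2).
  a_n = [2 a_{n-1} + 1 a_{n-2}] / D(n).
Since the indicial polynomial factors as (r - r_1)(r - r_2), D(n) = (r_1 + n - r_1)(r_1 + n - r_2) = n(n + 5/2).
Evaluating step by step (a_0 = 1):
  n = 1: D(1) = 1(1 + 5/2) = 7/2; numerator = 2(1) = 2; a_1 = (2)/(7/2) = 4/7
  n = 2: D(2) = 2(2 + 5/2) = 9; numerator = 2(4/7) + 1(1) = 15/7; a_2 = (15/7)/(9) = 5/21
  n = 3: D(3) = 3(3 + 5/2) = 33/2; numerator = 2(5/21) + 1(4/7) = 22/21; a_3 = (22/21)/(33/2) = 4/63
  n = 4: D(4) = 4(4 + 5/2) = 26; numerator = 2(4/63) + 1(5/21) = 23/63; a_4 = (23/63)/(26) = 23/1638
  n = 5: D(5) = 5(5 + 5/2) = 75/2; numerator = 2(23/1638) + 1(4/63) = 25/273; a_5 = (25/273)/(75/2) = 2/819
  n = 6: D(6) = 6(6 + 5/2) = 51; numerator = 2(2/819) + 1(23/1638) = 31/1638; a_6 = (31/1638)/(51) = 31/83538

r = 7/2; a_0 = 1; a_1 = 4/7; a_2 = 5/21; a_3 = 4/63; a_4 = 23/1638; a_5 = 2/819; a_6 = 31/83538


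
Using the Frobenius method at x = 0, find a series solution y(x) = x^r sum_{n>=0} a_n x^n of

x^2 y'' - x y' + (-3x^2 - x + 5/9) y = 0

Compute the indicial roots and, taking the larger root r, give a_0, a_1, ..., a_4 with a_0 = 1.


Write in Frobenius form y'' + (p(x)/x) y' + (q(x)/x^2) y = 0:
  p(x) = -1,  q(x) = -3x^2 - x + 5/9.
Indicial equation: r(r-1) + (-1) r + (5/9) = 0 -> roots r_1 = 5/3, r_2 = 1/3.
Take r = r_1 = 5/3. Let y(x) = x^r sum_{n>=0} a_n x^n with a_0 = 1.
Substitute y = x^r sum a_n x^n and match x^{r+n}. The recurrence is
  D(n) a_n - 1 a_{n-1} - 3 a_{n-2} = 0,  where D(n) = (r+n)(r+n-1) + (-1)(r+n) + (5/9).
  a_n = [1 a_{n-1} + 3 a_{n-2}] / D(n).
Since the indicial polynomial factors as (r - r_1)(r - r_2), D(n) = (r_1 + n - r_1)(r_1 + n - r_2) = n(n + 4/3).
Evaluating step by step (a_0 = 1):
  n = 1: D(1) = 1(1 + 4/3) = 7/3; numerator = 1(1) = 1; a_1 = (1)/(7/3) = 3/7
  n = 2: D(2) = 2(2 + 4/3) = 20/3; numerator = 1(3/7) + 3(1) = 24/7; a_2 = (24/7)/(20/3) = 18/35
  n = 3: D(3) = 3(3 + 4/3) = 13; numerator = 1(18/35) + 3(3/7) = 9/5; a_3 = (9/5)/(13) = 9/65
  n = 4: D(4) = 4(4 + 4/3) = 64/3; numerator = 1(9/65) + 3(18/35) = 153/91; a_4 = (153/91)/(64/3) = 459/5824

r = 5/3; a_0 = 1; a_1 = 3/7; a_2 = 18/35; a_3 = 9/65; a_4 = 459/5824


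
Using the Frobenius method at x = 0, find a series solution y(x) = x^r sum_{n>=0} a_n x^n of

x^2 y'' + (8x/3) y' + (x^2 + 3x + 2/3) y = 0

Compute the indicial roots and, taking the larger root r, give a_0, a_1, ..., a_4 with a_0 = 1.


Write in Frobenius form y'' + (p(x)/x) y' + (q(x)/x^2) y = 0:
  p(x) = 8/3,  q(x) = x^2 + 3x + 2/3.
Indicial equation: r(r-1) + (8/3) r + (2/3) = 0 -> roots r_1 = -2/3, r_2 = -1.
Take r = r_1 = -2/3. Let y(x) = x^r sum_{n>=0} a_n x^n with a_0 = 1.
Substitute y = x^r sum a_n x^n and match x^{r+n}. The recurrence is
  D(n) a_n + 3 a_{n-1} + 1 a_{n-2} = 0,  where D(n) = (r+n)(r+n-1) + (8/3)(r+n) + (2/3).
  a_n = [-3 a_{n-1} - 1 a_{n-2}] / D(n).
Since the indicial polynomial factors as (r - r_1)(r - r_2), D(n) = (r_1 + n - r_1)(r_1 + n - r_2) = n(n + 1/3).
Evaluating step by step (a_0 = 1):
  n = 1: D(1) = 1(1 + 1/3) = 4/3; numerator = -3(1) = -3; a_1 = (-3)/(4/3) = -9/4
  n = 2: D(2) = 2(2 + 1/3) = 14/3; numerator = -3(-9/4) - 1(1) = 23/4; a_2 = (23/4)/(14/3) = 69/56
  n = 3: D(3) = 3(3 + 1/3) = 10; numerator = -3(69/56) - 1(-9/4) = -81/56; a_3 = (-81/56)/(10) = -81/560
  n = 4: D(4) = 4(4 + 1/3) = 52/3; numerator = -3(-81/560) - 1(69/56) = -447/560; a_4 = (-447/560)/(52/3) = -1341/29120

r = -2/3; a_0 = 1; a_1 = -9/4; a_2 = 69/56; a_3 = -81/560; a_4 = -1341/29120


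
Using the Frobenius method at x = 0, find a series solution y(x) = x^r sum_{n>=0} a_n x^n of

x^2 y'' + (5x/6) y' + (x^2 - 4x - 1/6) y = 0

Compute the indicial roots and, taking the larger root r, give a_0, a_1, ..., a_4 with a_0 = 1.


Write in Frobenius form y'' + (p(x)/x) y' + (q(x)/x^2) y = 0:
  p(x) = 5/6,  q(x) = x^2 - 4x - 1/6.
Indicial equation: r(r-1) + (5/6) r + (-1/6) = 0 -> roots r_1 = 1/2, r_2 = -1/3.
Take r = r_1 = 1/2. Let y(x) = x^r sum_{n>=0} a_n x^n with a_0 = 1.
Substitute y = x^r sum a_n x^n and match x^{r+n}. The recurrence is
  D(n) a_n - 4 a_{n-1} + 1 a_{n-2} = 0,  where D(n) = (r+n)(r+n-1) + (5/6)(r+n) + (-1/6).
  a_n = [4 a_{n-1} - 1 a_{n-2}] / D(n).
Since the indicial polynomial factors as (r - r_1)(r - r_2), D(n) = (r_1 + n - r_1)(r_1 + n - r_2) = n(n + 5/6).
Evaluating step by step (a_0 = 1):
  n = 1: D(1) = 1(1 + 5/6) = 11/6; numerator = 4(1) = 4; a_1 = (4)/(11/6) = 24/11
  n = 2: D(2) = 2(2 + 5/6) = 17/3; numerator = 4(24/11) - 1(1) = 85/11; a_2 = (85/11)/(17/3) = 15/11
  n = 3: D(3) = 3(3 + 5/6) = 23/2; numerator = 4(15/11) - 1(24/11) = 36/11; a_3 = (36/11)/(23/2) = 72/253
  n = 4: D(4) = 4(4 + 5/6) = 58/3; numerator = 4(72/253) - 1(15/11) = -57/253; a_4 = (-57/253)/(58/3) = -171/14674

r = 1/2; a_0 = 1; a_1 = 24/11; a_2 = 15/11; a_3 = 72/253; a_4 = -171/14674
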